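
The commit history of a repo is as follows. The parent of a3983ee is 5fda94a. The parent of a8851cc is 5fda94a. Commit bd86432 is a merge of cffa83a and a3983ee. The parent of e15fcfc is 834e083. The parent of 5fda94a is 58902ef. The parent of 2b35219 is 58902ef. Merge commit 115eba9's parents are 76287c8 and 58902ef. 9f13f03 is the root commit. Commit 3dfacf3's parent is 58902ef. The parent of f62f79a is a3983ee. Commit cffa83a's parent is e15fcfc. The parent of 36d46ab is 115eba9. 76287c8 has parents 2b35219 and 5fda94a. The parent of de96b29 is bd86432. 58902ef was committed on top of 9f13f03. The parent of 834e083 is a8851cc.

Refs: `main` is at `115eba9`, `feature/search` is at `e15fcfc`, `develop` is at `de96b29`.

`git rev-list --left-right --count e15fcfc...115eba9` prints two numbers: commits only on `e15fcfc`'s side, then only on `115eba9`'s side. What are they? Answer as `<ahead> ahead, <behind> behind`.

3 ahead, 3 behind

Reachable from e15fcfc: {58902ef, 5fda94a, 834e083, 9f13f03, a8851cc, e15fcfc}.
Reachable from 115eba9: {115eba9, 2b35219, 58902ef, 5fda94a, 76287c8, 9f13f03}.
Only in e15fcfc's history (ahead): {834e083, a8851cc, e15fcfc} — 3.
Only in 115eba9's history (behind): {115eba9, 2b35219, 76287c8} — 3.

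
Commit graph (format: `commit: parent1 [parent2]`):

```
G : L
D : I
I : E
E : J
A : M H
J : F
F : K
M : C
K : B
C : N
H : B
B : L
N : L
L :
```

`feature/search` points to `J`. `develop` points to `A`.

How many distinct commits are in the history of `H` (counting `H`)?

3

Walking parent pointers from H: reachable set = {B, H, L}.
That is 3 commits.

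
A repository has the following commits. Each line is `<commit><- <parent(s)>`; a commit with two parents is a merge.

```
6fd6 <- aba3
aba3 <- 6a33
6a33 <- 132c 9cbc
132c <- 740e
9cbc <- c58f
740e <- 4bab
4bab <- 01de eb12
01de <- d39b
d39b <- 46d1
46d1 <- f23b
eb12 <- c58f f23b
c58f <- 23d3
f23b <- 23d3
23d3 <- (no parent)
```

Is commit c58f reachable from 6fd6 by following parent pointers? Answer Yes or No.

Yes

Ancestors of 6fd6 (commits reachable by following parents): {01de, 132c, 23d3, 46d1, 4bab, 6a33, 6fd6, 740e, 9cbc, aba3, c58f, d39b, eb12, f23b}.
c58f is in that set, so it is an ancestor of 6fd6.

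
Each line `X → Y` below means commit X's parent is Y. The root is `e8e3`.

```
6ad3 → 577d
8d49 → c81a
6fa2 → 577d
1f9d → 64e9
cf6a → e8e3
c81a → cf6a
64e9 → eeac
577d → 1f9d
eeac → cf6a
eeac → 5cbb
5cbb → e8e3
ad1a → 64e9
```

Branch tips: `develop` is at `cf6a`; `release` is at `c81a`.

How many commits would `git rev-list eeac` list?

4

Walking parent pointers from eeac: reachable set = {5cbb, cf6a, e8e3, eeac}.
That is 4 commits.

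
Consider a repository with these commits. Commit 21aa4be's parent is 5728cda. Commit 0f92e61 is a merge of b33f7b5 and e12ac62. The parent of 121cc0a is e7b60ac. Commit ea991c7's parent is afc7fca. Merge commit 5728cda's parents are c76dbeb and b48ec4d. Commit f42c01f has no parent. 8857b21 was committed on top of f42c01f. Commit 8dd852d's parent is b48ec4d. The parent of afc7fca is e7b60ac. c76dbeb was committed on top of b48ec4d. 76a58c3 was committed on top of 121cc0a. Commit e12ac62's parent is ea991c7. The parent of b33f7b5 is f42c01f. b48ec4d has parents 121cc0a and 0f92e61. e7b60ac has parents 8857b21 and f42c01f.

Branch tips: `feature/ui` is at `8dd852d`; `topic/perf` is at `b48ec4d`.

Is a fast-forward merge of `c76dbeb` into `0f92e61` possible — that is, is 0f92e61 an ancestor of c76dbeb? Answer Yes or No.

Yes

A fast-forward from 0f92e61 to c76dbeb is possible iff 0f92e61 is an ancestor of c76dbeb.
Ancestors of c76dbeb: {0f92e61, 121cc0a, 8857b21, afc7fca, b33f7b5, b48ec4d, c76dbeb, e12ac62, e7b60ac, ea991c7, f42c01f}.
0f92e61 is among them, so fast-forward is possible.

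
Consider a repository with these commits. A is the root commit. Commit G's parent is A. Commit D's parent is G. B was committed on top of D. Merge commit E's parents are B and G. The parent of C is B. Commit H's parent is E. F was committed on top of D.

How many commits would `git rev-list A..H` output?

Reachable from H: {A, B, D, E, G, H}.
Reachable from A: {A}.
In H's history but not A's: {B, D, E, G, H} — 5 commits.

5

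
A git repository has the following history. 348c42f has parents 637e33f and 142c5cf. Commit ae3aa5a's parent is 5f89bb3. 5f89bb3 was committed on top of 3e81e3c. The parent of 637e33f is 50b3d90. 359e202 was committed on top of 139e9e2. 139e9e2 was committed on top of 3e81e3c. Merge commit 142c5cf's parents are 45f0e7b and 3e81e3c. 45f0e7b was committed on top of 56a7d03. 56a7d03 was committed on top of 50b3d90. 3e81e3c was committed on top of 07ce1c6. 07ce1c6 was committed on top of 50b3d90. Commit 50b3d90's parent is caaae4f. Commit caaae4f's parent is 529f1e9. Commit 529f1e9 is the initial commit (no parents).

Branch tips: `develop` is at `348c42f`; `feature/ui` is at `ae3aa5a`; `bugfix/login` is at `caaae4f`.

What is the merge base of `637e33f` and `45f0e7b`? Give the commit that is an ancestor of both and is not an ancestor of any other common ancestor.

50b3d90

Ancestors of 637e33f: {50b3d90, 529f1e9, 637e33f, caaae4f}.
Ancestors of 45f0e7b: {45f0e7b, 50b3d90, 529f1e9, 56a7d03, caaae4f}.
Common ancestors: {50b3d90, 529f1e9, caaae4f}.
Among these, 50b3d90 is not an ancestor of any other common ancestor — it is the merge base.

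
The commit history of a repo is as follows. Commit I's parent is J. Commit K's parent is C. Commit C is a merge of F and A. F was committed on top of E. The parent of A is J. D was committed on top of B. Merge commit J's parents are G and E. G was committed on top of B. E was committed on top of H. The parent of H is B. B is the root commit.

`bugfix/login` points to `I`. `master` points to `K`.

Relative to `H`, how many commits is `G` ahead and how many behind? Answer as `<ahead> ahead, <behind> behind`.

Reachable from G: {B, G}.
Reachable from H: {B, H}.
Only in G's history (ahead): {G} — 1.
Only in H's history (behind): {H} — 1.

1 ahead, 1 behind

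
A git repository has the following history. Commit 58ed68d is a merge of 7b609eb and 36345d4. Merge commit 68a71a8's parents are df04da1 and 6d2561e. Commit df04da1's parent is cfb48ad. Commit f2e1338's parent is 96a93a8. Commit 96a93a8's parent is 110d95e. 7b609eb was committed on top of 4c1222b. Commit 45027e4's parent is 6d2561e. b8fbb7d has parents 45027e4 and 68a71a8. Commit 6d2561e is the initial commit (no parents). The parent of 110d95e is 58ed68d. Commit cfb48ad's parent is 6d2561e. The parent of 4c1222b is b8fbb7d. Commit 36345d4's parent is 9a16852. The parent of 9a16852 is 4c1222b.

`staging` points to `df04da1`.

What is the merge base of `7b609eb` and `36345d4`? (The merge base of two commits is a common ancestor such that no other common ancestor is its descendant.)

4c1222b

Ancestors of 7b609eb: {45027e4, 4c1222b, 68a71a8, 6d2561e, 7b609eb, b8fbb7d, cfb48ad, df04da1}.
Ancestors of 36345d4: {36345d4, 45027e4, 4c1222b, 68a71a8, 6d2561e, 9a16852, b8fbb7d, cfb48ad, df04da1}.
Common ancestors: {45027e4, 4c1222b, 68a71a8, 6d2561e, b8fbb7d, cfb48ad, df04da1}.
Among these, 4c1222b is not an ancestor of any other common ancestor — it is the merge base.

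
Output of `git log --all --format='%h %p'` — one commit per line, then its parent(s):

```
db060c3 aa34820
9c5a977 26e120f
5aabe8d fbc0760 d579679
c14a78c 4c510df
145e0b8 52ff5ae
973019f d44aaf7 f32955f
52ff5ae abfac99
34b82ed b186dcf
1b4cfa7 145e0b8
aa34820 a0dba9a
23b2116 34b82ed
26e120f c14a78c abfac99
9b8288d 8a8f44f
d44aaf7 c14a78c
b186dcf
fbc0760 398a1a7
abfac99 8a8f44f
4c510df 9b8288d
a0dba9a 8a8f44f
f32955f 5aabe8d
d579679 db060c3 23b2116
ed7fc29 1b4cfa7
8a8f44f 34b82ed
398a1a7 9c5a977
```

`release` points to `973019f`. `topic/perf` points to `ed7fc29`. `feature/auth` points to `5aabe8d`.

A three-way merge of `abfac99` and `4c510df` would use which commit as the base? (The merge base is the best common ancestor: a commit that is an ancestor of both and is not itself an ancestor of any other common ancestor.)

8a8f44f

Ancestors of abfac99: {34b82ed, 8a8f44f, abfac99, b186dcf}.
Ancestors of 4c510df: {34b82ed, 4c510df, 8a8f44f, 9b8288d, b186dcf}.
Common ancestors: {34b82ed, 8a8f44f, b186dcf}.
Among these, 8a8f44f is not an ancestor of any other common ancestor — it is the merge base.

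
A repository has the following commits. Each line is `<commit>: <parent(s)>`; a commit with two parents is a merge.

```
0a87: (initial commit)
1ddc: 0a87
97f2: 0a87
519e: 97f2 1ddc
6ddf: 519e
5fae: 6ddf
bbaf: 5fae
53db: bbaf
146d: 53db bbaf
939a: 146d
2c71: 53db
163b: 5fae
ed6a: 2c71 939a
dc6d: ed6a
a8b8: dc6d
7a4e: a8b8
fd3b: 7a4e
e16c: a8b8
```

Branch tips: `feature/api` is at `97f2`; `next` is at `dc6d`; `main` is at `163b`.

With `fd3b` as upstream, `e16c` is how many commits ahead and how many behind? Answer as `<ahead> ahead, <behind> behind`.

Reachable from e16c: {0a87, 146d, 1ddc, 2c71, 519e, 53db, 5fae, 6ddf, 939a, 97f2, a8b8, bbaf, dc6d, e16c, ed6a}.
Reachable from fd3b: {0a87, 146d, 1ddc, 2c71, 519e, 53db, 5fae, 6ddf, 7a4e, 939a, 97f2, a8b8, bbaf, dc6d, ed6a, fd3b}.
Only in e16c's history (ahead): {e16c} — 1.
Only in fd3b's history (behind): {7a4e, fd3b} — 2.

1 ahead, 2 behind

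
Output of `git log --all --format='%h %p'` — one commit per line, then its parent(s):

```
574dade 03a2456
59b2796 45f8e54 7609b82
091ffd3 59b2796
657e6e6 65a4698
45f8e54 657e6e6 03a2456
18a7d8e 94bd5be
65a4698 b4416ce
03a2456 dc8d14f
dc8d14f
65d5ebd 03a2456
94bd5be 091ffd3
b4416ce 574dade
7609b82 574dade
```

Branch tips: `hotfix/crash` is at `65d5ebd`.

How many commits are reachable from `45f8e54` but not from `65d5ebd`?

Reachable from 45f8e54: {03a2456, 45f8e54, 574dade, 657e6e6, 65a4698, b4416ce, dc8d14f}.
Reachable from 65d5ebd: {03a2456, 65d5ebd, dc8d14f}.
In 45f8e54's history but not 65d5ebd's: {45f8e54, 574dade, 657e6e6, 65a4698, b4416ce} — 5 commits.

5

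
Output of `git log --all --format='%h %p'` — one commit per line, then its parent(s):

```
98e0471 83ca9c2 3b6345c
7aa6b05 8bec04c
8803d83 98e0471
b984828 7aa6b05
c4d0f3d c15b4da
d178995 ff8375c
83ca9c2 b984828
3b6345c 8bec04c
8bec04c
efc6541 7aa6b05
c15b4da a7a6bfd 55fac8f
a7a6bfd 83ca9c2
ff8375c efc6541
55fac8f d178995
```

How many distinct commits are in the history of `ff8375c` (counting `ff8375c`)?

4

Walking parent pointers from ff8375c: reachable set = {7aa6b05, 8bec04c, efc6541, ff8375c}.
That is 4 commits.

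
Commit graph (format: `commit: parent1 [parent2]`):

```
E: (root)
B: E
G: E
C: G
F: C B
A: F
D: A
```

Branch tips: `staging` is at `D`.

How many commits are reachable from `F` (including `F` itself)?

Walking parent pointers from F: reachable set = {B, C, E, F, G}.
That is 5 commits.

5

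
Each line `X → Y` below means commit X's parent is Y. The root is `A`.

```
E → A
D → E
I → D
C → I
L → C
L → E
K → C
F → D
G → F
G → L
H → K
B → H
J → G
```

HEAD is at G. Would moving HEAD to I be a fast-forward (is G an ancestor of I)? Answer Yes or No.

No

A fast-forward from G to I is possible iff G is an ancestor of I.
Ancestors of I: {A, D, E, I}.
G is not among them, so fast-forward is not possible.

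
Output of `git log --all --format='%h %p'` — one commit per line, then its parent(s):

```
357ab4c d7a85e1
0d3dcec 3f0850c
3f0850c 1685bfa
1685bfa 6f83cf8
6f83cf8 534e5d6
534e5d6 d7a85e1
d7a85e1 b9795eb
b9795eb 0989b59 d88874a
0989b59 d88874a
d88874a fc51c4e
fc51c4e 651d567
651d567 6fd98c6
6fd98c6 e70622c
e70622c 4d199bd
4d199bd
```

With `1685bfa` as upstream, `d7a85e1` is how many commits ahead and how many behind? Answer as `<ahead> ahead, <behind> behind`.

0 ahead, 3 behind

Reachable from d7a85e1: {0989b59, 4d199bd, 651d567, 6fd98c6, b9795eb, d7a85e1, d88874a, e70622c, fc51c4e}.
Reachable from 1685bfa: {0989b59, 1685bfa, 4d199bd, 534e5d6, 651d567, 6f83cf8, 6fd98c6, b9795eb, d7a85e1, d88874a, e70622c, fc51c4e}.
Only in d7a85e1's history (ahead): {} — 0.
Only in 1685bfa's history (behind): {1685bfa, 534e5d6, 6f83cf8} — 3.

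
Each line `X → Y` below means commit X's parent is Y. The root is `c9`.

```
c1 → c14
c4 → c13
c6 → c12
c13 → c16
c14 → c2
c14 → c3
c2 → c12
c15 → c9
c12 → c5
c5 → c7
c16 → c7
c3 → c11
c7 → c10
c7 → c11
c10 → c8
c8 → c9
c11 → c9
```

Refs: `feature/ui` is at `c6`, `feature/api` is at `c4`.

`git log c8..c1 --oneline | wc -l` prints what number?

Reachable from c1: {c1, c10, c11, c12, c14, c2, c3, c5, c7, c8, c9}.
Reachable from c8: {c8, c9}.
In c1's history but not c8's: {c1, c10, c11, c12, c14, c2, c3, c5, c7} — 9 commits.

9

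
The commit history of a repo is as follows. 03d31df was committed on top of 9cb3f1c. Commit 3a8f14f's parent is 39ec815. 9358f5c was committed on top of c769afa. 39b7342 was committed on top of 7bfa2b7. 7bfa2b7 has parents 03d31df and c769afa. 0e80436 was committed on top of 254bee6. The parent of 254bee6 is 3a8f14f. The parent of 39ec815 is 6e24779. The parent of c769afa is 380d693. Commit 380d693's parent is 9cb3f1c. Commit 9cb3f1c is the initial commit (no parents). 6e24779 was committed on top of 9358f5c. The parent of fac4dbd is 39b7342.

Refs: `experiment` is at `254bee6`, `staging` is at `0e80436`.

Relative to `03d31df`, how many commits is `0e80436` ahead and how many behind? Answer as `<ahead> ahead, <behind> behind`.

8 ahead, 1 behind

Reachable from 0e80436: {0e80436, 254bee6, 380d693, 39ec815, 3a8f14f, 6e24779, 9358f5c, 9cb3f1c, c769afa}.
Reachable from 03d31df: {03d31df, 9cb3f1c}.
Only in 0e80436's history (ahead): {0e80436, 254bee6, 380d693, 39ec815, 3a8f14f, 6e24779, 9358f5c, c769afa} — 8.
Only in 03d31df's history (behind): {03d31df} — 1.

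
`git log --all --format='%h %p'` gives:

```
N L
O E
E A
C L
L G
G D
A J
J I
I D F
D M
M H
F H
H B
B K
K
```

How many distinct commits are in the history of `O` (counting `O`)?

Walking parent pointers from O: reachable set = {A, B, D, E, F, H, I, J, K, M, O}.
That is 11 commits.

11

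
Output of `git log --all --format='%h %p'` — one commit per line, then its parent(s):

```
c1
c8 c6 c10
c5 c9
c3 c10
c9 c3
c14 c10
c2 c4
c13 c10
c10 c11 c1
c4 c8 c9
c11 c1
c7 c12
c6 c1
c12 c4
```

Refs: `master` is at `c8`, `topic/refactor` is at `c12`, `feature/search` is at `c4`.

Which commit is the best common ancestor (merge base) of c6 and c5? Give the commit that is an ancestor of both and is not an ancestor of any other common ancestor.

Ancestors of c6: {c1, c6}.
Ancestors of c5: {c1, c10, c11, c3, c5, c9}.
Common ancestors: {c1}.
The only common ancestor is c1, so it is the merge base.

c1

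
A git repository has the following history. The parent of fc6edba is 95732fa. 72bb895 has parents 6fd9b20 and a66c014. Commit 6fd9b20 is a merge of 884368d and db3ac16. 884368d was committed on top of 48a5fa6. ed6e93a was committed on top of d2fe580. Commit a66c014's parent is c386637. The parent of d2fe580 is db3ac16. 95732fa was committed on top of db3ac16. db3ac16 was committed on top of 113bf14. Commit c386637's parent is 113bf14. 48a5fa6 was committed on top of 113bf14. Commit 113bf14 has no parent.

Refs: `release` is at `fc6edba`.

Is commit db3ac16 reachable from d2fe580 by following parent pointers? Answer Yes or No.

Yes

Ancestors of d2fe580 (commits reachable by following parents): {113bf14, d2fe580, db3ac16}.
db3ac16 is in that set, so it is an ancestor of d2fe580.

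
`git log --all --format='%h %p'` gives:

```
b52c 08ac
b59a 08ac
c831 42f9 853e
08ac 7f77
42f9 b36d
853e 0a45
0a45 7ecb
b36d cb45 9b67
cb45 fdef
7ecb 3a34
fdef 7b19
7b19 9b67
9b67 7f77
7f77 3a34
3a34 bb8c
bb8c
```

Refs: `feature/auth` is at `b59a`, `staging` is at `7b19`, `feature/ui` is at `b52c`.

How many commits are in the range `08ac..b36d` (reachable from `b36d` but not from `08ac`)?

5

Reachable from b36d: {3a34, 7b19, 7f77, 9b67, b36d, bb8c, cb45, fdef}.
Reachable from 08ac: {08ac, 3a34, 7f77, bb8c}.
In b36d's history but not 08ac's: {7b19, 9b67, b36d, cb45, fdef} — 5 commits.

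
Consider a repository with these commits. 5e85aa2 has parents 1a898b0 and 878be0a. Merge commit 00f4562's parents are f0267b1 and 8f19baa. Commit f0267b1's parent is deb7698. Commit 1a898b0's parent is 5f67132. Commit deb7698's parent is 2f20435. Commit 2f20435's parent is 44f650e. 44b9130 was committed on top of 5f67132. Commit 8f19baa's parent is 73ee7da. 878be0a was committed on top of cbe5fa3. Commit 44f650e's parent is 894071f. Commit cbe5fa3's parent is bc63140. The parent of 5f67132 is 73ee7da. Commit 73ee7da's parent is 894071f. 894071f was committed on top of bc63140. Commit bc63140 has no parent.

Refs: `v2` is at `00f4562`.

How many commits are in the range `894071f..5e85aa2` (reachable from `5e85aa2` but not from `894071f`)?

6

Reachable from 5e85aa2: {1a898b0, 5e85aa2, 5f67132, 73ee7da, 878be0a, 894071f, bc63140, cbe5fa3}.
Reachable from 894071f: {894071f, bc63140}.
In 5e85aa2's history but not 894071f's: {1a898b0, 5e85aa2, 5f67132, 73ee7da, 878be0a, cbe5fa3} — 6 commits.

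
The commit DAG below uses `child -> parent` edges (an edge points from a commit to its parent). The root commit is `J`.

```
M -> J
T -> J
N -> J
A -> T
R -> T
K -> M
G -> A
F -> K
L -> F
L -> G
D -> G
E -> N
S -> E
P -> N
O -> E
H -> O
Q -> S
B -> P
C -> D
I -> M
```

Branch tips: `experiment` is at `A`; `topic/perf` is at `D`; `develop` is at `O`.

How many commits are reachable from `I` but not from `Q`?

Reachable from I: {I, J, M}.
Reachable from Q: {E, J, N, Q, S}.
In I's history but not Q's: {I, M} — 2 commits.

2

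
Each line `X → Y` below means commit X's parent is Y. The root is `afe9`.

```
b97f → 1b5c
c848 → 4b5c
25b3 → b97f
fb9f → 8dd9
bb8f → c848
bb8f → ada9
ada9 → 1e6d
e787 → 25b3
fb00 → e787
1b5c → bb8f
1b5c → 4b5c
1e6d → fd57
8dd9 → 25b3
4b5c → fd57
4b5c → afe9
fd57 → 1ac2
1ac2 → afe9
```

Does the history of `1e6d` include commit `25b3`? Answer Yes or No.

Ancestors of 1e6d: {1ac2, 1e6d, afe9, fd57}.
25b3 is not in that set, so it is not an ancestor of 1e6d.

No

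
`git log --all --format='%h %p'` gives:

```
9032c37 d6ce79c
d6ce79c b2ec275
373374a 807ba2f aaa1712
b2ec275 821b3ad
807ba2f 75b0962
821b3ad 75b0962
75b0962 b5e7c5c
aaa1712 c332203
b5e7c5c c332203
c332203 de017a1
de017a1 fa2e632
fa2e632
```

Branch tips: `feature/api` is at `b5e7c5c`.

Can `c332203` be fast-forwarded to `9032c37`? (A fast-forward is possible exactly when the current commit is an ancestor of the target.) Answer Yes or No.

A fast-forward from c332203 to 9032c37 is possible iff c332203 is an ancestor of 9032c37.
Ancestors of 9032c37: {75b0962, 821b3ad, 9032c37, b2ec275, b5e7c5c, c332203, d6ce79c, de017a1, fa2e632}.
c332203 is among them, so fast-forward is possible.

Yes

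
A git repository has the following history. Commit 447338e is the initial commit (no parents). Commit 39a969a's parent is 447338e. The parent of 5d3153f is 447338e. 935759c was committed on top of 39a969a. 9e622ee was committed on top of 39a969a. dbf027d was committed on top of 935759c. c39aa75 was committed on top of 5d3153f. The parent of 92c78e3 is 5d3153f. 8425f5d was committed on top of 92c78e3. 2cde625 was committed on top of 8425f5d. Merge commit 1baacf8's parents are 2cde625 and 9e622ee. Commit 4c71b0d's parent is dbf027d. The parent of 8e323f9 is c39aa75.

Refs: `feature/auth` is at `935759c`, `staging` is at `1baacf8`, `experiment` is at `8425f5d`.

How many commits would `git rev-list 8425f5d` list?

Walking parent pointers from 8425f5d: reachable set = {447338e, 5d3153f, 8425f5d, 92c78e3}.
That is 4 commits.

4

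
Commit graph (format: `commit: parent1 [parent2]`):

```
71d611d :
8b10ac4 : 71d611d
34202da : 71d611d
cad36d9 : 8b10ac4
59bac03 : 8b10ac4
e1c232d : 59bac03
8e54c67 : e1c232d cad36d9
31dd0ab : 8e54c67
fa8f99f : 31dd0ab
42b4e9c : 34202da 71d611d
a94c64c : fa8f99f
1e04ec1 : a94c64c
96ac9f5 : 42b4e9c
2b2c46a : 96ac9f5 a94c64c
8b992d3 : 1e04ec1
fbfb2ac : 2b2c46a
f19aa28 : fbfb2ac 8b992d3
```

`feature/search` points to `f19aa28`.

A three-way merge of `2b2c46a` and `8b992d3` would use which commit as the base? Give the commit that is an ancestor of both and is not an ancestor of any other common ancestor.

a94c64c

Ancestors of 2b2c46a: {2b2c46a, 31dd0ab, 34202da, 42b4e9c, 59bac03, 71d611d, 8b10ac4, 8e54c67, 96ac9f5, a94c64c, cad36d9, e1c232d, fa8f99f}.
Ancestors of 8b992d3: {1e04ec1, 31dd0ab, 59bac03, 71d611d, 8b10ac4, 8b992d3, 8e54c67, a94c64c, cad36d9, e1c232d, fa8f99f}.
Common ancestors: {31dd0ab, 59bac03, 71d611d, 8b10ac4, 8e54c67, a94c64c, cad36d9, e1c232d, fa8f99f}.
Among these, a94c64c is not an ancestor of any other common ancestor — it is the merge base.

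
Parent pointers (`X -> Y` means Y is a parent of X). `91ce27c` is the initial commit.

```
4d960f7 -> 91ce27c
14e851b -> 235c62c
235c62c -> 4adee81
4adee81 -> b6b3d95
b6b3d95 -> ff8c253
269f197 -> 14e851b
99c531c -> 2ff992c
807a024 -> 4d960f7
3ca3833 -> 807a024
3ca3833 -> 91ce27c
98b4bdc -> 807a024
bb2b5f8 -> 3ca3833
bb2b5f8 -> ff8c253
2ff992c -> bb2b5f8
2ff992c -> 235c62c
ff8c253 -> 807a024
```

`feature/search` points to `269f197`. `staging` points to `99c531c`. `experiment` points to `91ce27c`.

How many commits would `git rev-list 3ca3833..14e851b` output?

Reachable from 14e851b: {14e851b, 235c62c, 4adee81, 4d960f7, 807a024, 91ce27c, b6b3d95, ff8c253}.
Reachable from 3ca3833: {3ca3833, 4d960f7, 807a024, 91ce27c}.
In 14e851b's history but not 3ca3833's: {14e851b, 235c62c, 4adee81, b6b3d95, ff8c253} — 5 commits.

5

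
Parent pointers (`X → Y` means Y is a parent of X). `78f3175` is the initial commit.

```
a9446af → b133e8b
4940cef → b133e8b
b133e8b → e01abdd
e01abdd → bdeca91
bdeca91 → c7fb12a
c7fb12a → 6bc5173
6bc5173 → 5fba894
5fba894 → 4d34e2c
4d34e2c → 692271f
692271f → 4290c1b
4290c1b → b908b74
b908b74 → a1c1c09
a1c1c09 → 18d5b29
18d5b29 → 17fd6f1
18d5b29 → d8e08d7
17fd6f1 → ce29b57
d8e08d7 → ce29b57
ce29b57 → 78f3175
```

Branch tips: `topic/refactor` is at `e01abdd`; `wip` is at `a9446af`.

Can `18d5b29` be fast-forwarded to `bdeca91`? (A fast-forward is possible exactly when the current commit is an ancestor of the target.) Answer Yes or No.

A fast-forward from 18d5b29 to bdeca91 is possible iff 18d5b29 is an ancestor of bdeca91.
Ancestors of bdeca91: {17fd6f1, 18d5b29, 4290c1b, 4d34e2c, 5fba894, 692271f, 6bc5173, 78f3175, a1c1c09, b908b74, bdeca91, c7fb12a, ce29b57, d8e08d7}.
18d5b29 is among them, so fast-forward is possible.

Yes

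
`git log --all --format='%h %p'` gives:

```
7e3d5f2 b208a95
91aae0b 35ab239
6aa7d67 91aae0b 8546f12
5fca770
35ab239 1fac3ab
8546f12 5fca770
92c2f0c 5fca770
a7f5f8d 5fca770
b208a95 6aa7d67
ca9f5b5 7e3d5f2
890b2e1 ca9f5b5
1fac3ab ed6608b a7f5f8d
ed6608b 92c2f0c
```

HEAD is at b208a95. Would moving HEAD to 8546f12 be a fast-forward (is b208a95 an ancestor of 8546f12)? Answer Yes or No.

No

A fast-forward from b208a95 to 8546f12 is possible iff b208a95 is an ancestor of 8546f12.
Ancestors of 8546f12: {5fca770, 8546f12}.
b208a95 is not among them, so fast-forward is not possible.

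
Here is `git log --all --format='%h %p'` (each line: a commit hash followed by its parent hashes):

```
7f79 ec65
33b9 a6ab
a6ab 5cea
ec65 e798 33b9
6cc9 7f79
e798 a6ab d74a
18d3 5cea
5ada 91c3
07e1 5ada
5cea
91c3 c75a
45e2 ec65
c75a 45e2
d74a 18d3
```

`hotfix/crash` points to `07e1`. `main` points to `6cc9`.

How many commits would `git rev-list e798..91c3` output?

Reachable from 91c3: {18d3, 33b9, 45e2, 5cea, 91c3, a6ab, c75a, d74a, e798, ec65}.
Reachable from e798: {18d3, 5cea, a6ab, d74a, e798}.
In 91c3's history but not e798's: {33b9, 45e2, 91c3, c75a, ec65} — 5 commits.

5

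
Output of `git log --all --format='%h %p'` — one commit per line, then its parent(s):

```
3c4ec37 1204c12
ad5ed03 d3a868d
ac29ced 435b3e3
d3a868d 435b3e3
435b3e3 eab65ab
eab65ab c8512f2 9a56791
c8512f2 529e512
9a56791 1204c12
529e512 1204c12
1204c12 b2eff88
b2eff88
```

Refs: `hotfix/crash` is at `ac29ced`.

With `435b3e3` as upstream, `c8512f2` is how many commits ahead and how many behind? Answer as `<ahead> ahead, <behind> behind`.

0 ahead, 3 behind

Reachable from c8512f2: {1204c12, 529e512, b2eff88, c8512f2}.
Reachable from 435b3e3: {1204c12, 435b3e3, 529e512, 9a56791, b2eff88, c8512f2, eab65ab}.
Only in c8512f2's history (ahead): {} — 0.
Only in 435b3e3's history (behind): {435b3e3, 9a56791, eab65ab} — 3.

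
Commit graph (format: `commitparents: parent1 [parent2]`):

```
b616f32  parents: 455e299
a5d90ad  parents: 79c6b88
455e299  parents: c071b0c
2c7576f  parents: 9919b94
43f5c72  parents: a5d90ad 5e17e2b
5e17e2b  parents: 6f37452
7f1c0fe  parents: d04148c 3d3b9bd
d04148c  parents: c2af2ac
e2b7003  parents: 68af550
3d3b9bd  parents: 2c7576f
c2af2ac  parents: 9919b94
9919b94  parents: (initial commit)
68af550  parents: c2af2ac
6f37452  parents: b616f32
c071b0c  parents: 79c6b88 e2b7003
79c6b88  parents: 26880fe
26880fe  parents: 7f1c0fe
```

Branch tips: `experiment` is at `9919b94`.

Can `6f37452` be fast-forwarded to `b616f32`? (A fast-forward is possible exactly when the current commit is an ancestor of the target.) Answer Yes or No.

A fast-forward from 6f37452 to b616f32 is possible iff 6f37452 is an ancestor of b616f32.
Ancestors of b616f32: {26880fe, 2c7576f, 3d3b9bd, 455e299, 68af550, 79c6b88, 7f1c0fe, 9919b94, b616f32, c071b0c, c2af2ac, d04148c, e2b7003}.
6f37452 is not among them, so fast-forward is not possible.

No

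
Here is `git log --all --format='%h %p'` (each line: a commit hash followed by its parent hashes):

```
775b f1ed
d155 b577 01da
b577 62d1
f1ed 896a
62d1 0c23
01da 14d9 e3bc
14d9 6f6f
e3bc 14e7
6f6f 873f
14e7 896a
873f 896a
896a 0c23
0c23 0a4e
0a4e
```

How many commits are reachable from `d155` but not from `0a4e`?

11

Reachable from d155: {01da, 0a4e, 0c23, 14d9, 14e7, 62d1, 6f6f, 873f, 896a, b577, d155, e3bc}.
Reachable from 0a4e: {0a4e}.
In d155's history but not 0a4e's: {01da, 0c23, 14d9, 14e7, 62d1, 6f6f, 873f, 896a, b577, d155, e3bc} — 11 commits.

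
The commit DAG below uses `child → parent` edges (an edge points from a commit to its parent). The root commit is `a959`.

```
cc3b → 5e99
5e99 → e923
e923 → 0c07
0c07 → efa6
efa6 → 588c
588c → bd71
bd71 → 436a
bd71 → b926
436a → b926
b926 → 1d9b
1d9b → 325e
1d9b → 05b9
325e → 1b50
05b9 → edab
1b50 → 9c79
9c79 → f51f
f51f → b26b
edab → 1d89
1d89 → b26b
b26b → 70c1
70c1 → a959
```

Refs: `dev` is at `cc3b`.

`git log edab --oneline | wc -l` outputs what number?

Walking parent pointers from edab: reachable set = {1d89, 70c1, a959, b26b, edab}.
That is 5 commits.

5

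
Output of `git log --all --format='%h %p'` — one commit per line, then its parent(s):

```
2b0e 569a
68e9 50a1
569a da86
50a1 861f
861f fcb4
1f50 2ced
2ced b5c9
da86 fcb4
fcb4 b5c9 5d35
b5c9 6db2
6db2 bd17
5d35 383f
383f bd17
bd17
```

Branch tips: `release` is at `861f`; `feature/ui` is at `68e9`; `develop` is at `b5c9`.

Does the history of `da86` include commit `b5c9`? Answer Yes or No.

Yes

Ancestors of da86 (commits reachable by following parents): {383f, 5d35, 6db2, b5c9, bd17, da86, fcb4}.
b5c9 is in that set, so it is an ancestor of da86.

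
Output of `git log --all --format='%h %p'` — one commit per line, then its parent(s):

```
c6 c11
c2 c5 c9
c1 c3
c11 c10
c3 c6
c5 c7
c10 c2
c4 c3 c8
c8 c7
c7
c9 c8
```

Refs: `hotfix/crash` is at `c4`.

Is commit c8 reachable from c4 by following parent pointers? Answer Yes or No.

Yes

Ancestors of c4 (commits reachable by following parents): {c10, c11, c2, c3, c4, c5, c6, c7, c8, c9}.
c8 is in that set, so it is an ancestor of c4.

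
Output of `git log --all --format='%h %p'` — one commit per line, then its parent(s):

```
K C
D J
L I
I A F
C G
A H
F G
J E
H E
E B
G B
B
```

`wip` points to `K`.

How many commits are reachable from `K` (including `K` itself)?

4

Walking parent pointers from K: reachable set = {B, C, G, K}.
That is 4 commits.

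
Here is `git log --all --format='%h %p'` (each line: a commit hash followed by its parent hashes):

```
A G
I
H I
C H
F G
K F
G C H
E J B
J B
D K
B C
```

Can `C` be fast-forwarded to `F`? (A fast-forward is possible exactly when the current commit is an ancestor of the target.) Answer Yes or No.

A fast-forward from C to F is possible iff C is an ancestor of F.
Ancestors of F: {C, F, G, H, I}.
C is among them, so fast-forward is possible.

Yes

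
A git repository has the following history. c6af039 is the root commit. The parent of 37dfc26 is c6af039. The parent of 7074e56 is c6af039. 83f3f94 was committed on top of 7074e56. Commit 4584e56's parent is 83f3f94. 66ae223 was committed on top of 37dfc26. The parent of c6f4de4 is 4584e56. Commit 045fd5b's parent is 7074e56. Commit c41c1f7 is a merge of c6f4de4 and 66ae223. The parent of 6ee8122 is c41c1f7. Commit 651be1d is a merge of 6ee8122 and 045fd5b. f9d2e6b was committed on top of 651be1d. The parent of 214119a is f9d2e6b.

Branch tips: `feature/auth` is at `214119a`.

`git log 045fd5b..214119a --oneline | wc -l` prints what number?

Reachable from 214119a: {045fd5b, 214119a, 37dfc26, 4584e56, 651be1d, 66ae223, 6ee8122, 7074e56, 83f3f94, c41c1f7, c6af039, c6f4de4, f9d2e6b}.
Reachable from 045fd5b: {045fd5b, 7074e56, c6af039}.
In 214119a's history but not 045fd5b's: {214119a, 37dfc26, 4584e56, 651be1d, 66ae223, 6ee8122, 83f3f94, c41c1f7, c6f4de4, f9d2e6b} — 10 commits.

10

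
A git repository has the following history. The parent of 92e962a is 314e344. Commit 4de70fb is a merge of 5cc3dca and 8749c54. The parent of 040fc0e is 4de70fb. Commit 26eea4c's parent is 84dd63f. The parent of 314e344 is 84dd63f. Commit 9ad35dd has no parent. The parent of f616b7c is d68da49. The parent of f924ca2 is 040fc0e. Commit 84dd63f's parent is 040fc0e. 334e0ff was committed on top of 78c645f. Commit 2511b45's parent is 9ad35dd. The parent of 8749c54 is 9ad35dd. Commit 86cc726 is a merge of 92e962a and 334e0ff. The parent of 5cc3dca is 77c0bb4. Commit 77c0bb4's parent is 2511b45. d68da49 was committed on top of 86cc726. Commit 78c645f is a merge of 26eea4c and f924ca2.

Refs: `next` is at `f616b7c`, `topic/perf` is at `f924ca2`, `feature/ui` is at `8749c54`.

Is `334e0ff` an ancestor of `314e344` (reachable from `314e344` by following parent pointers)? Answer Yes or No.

No

Ancestors of 314e344: {040fc0e, 2511b45, 314e344, 4de70fb, 5cc3dca, 77c0bb4, 84dd63f, 8749c54, 9ad35dd}.
334e0ff is not in that set, so it is not an ancestor of 314e344.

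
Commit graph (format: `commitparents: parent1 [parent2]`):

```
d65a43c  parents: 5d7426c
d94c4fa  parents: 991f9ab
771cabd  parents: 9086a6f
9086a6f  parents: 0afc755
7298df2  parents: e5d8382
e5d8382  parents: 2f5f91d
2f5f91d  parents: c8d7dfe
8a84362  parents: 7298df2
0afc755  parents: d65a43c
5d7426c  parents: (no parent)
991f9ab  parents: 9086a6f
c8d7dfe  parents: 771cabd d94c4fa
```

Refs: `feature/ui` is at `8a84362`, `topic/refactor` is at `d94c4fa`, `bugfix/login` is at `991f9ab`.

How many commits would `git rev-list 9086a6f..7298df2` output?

Reachable from 7298df2: {0afc755, 2f5f91d, 5d7426c, 7298df2, 771cabd, 9086a6f, 991f9ab, c8d7dfe, d65a43c, d94c4fa, e5d8382}.
Reachable from 9086a6f: {0afc755, 5d7426c, 9086a6f, d65a43c}.
In 7298df2's history but not 9086a6f's: {2f5f91d, 7298df2, 771cabd, 991f9ab, c8d7dfe, d94c4fa, e5d8382} — 7 commits.

7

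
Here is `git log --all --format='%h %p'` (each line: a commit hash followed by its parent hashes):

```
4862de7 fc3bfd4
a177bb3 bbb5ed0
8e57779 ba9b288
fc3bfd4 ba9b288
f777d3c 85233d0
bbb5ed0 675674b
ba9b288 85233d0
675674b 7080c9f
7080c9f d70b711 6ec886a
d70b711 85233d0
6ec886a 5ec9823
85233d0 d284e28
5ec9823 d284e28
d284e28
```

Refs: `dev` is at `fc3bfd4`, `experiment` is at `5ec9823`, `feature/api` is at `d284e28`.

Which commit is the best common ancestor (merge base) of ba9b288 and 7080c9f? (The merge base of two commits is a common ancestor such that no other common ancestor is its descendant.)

85233d0

Ancestors of ba9b288: {85233d0, ba9b288, d284e28}.
Ancestors of 7080c9f: {5ec9823, 6ec886a, 7080c9f, 85233d0, d284e28, d70b711}.
Common ancestors: {85233d0, d284e28}.
Among these, 85233d0 is not an ancestor of any other common ancestor — it is the merge base.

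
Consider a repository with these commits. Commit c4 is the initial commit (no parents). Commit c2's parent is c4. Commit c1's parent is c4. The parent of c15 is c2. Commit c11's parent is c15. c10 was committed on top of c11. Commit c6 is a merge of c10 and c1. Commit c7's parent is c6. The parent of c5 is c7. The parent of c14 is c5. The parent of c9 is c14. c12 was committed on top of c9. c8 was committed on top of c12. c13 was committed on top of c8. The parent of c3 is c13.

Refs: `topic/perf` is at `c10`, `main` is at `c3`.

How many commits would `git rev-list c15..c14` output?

Reachable from c14: {c1, c10, c11, c14, c15, c2, c4, c5, c6, c7}.
Reachable from c15: {c15, c2, c4}.
In c14's history but not c15's: {c1, c10, c11, c14, c5, c6, c7} — 7 commits.

7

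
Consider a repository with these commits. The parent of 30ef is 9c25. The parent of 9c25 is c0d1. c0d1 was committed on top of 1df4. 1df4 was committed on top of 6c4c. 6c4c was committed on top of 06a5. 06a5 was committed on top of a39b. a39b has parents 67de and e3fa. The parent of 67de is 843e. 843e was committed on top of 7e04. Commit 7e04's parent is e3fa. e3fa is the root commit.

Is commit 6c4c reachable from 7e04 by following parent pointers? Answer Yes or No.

Ancestors of 7e04: {7e04, e3fa}.
6c4c is not in that set, so it is not an ancestor of 7e04.

No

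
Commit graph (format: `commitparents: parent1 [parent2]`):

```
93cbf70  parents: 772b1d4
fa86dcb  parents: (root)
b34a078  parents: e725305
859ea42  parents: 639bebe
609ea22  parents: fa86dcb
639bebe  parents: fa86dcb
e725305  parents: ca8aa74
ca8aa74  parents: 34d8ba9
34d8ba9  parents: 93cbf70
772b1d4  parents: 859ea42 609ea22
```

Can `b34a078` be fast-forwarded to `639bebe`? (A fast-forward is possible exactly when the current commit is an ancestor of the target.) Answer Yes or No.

A fast-forward from b34a078 to 639bebe is possible iff b34a078 is an ancestor of 639bebe.
Ancestors of 639bebe: {639bebe, fa86dcb}.
b34a078 is not among them, so fast-forward is not possible.

No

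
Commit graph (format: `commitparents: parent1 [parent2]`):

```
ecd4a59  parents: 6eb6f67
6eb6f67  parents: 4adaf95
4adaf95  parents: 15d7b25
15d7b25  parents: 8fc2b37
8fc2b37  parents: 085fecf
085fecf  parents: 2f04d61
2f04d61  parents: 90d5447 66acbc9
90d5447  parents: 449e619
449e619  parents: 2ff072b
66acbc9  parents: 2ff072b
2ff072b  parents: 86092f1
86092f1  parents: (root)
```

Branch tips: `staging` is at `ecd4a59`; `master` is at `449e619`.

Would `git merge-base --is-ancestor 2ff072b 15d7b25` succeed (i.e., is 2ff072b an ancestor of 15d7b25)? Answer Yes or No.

Yes

Ancestors of 15d7b25 (commits reachable by following parents): {085fecf, 15d7b25, 2f04d61, 2ff072b, 449e619, 66acbc9, 86092f1, 8fc2b37, 90d5447}.
2ff072b is in that set, so it is an ancestor of 15d7b25.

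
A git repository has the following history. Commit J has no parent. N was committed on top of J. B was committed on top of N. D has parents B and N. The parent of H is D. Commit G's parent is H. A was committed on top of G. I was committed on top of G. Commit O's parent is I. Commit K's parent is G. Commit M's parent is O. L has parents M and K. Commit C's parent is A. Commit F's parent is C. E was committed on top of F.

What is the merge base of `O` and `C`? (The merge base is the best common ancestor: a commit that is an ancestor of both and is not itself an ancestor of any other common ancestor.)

Ancestors of O: {B, D, G, H, I, J, N, O}.
Ancestors of C: {A, B, C, D, G, H, J, N}.
Common ancestors: {B, D, G, H, J, N}.
Among these, G is not an ancestor of any other common ancestor — it is the merge base.

G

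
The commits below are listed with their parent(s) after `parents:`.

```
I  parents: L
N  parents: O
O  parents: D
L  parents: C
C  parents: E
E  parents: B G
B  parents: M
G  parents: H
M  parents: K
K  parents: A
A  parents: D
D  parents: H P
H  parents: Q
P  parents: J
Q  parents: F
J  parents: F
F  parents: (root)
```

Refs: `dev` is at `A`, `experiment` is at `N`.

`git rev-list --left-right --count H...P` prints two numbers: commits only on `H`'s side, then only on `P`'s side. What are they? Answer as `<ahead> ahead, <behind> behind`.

Reachable from H: {F, H, Q}.
Reachable from P: {F, J, P}.
Only in H's history (ahead): {H, Q} — 2.
Only in P's history (behind): {J, P} — 2.

2 ahead, 2 behind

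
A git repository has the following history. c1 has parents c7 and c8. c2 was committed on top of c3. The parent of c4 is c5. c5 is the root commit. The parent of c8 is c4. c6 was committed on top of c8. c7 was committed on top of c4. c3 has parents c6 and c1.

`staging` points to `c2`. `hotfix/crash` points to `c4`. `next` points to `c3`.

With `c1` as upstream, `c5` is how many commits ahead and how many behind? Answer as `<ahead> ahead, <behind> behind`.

Reachable from c5: {c5}.
Reachable from c1: {c1, c4, c5, c7, c8}.
Only in c5's history (ahead): {} — 0.
Only in c1's history (behind): {c1, c4, c7, c8} — 4.

0 ahead, 4 behind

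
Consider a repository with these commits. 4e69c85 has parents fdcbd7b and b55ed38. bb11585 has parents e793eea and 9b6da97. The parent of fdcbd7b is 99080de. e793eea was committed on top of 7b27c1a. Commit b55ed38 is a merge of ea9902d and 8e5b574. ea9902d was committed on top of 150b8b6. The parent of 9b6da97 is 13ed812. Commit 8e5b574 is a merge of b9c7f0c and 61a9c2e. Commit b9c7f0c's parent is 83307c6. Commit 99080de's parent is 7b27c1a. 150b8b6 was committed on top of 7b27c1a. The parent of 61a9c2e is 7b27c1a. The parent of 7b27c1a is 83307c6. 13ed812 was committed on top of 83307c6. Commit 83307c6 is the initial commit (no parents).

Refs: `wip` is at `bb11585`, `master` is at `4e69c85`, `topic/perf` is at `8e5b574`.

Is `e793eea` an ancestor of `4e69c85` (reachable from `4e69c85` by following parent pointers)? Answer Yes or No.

No

Ancestors of 4e69c85: {150b8b6, 4e69c85, 61a9c2e, 7b27c1a, 83307c6, 8e5b574, 99080de, b55ed38, b9c7f0c, ea9902d, fdcbd7b}.
e793eea is not in that set, so it is not an ancestor of 4e69c85.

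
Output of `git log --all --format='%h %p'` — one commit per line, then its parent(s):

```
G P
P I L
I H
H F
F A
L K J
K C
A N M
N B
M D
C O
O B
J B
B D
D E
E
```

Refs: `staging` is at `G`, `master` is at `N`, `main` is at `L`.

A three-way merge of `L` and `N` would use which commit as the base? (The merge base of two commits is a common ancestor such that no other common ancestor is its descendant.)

Ancestors of L: {B, C, D, E, J, K, L, O}.
Ancestors of N: {B, D, E, N}.
Common ancestors: {B, D, E}.
Among these, B is not an ancestor of any other common ancestor — it is the merge base.

B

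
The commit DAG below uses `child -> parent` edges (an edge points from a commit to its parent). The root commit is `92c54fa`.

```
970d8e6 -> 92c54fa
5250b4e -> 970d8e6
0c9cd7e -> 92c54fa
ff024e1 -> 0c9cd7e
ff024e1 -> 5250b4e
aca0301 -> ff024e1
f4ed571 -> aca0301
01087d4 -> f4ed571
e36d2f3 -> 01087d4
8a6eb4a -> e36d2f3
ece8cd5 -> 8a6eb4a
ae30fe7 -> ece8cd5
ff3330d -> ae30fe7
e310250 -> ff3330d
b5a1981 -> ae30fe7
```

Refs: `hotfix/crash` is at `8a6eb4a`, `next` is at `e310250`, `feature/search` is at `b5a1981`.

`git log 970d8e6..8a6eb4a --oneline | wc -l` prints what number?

8

Reachable from 8a6eb4a: {01087d4, 0c9cd7e, 5250b4e, 8a6eb4a, 92c54fa, 970d8e6, aca0301, e36d2f3, f4ed571, ff024e1}.
Reachable from 970d8e6: {92c54fa, 970d8e6}.
In 8a6eb4a's history but not 970d8e6's: {01087d4, 0c9cd7e, 5250b4e, 8a6eb4a, aca0301, e36d2f3, f4ed571, ff024e1} — 8 commits.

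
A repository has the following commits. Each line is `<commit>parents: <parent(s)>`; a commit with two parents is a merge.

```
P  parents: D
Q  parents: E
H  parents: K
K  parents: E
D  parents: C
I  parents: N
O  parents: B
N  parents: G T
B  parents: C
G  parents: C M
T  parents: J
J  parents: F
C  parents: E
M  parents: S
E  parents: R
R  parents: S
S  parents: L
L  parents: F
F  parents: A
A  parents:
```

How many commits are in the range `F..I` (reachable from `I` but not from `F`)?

Reachable from I: {A, C, E, F, G, I, J, L, M, N, R, S, T}.
Reachable from F: {A, F}.
In I's history but not F's: {C, E, G, I, J, L, M, N, R, S, T} — 11 commits.

11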